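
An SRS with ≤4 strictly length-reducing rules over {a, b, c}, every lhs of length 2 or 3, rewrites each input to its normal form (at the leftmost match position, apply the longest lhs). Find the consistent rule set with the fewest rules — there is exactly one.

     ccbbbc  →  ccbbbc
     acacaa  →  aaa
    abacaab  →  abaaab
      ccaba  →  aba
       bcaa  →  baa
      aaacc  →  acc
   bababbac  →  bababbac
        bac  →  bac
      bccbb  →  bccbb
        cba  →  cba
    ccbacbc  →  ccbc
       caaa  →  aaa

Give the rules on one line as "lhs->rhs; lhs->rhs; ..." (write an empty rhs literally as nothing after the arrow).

  | ccbbbc
  | acacaa => aacaa => acaa => aaa
  | abacaab => abaaab
  | ccaba => caba => aba

aac->ac; acb->; ca->a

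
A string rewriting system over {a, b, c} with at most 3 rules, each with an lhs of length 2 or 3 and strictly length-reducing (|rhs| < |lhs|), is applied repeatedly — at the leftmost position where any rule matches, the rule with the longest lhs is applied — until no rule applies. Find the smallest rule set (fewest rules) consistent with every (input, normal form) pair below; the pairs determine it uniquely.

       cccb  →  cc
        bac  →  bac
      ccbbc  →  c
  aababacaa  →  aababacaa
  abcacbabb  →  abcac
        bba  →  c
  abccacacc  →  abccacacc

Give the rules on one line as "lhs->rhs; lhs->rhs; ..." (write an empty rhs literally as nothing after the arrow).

abb->c; bba->c; cb->

  | cccb => cc
  | bac
  | ccbbc => cbc => c
  | aababacaa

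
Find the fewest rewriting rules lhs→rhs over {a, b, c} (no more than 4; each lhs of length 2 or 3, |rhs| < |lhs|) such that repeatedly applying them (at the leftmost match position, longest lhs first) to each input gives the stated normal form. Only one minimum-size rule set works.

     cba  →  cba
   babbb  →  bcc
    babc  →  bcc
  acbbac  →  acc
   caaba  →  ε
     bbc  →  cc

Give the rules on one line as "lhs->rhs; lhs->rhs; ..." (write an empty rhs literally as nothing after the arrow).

ab->c; bb->c; ca->

  | cba
  | babbb => bcbb => bcc
  | babc => bcc
  | acbbac => accac => acc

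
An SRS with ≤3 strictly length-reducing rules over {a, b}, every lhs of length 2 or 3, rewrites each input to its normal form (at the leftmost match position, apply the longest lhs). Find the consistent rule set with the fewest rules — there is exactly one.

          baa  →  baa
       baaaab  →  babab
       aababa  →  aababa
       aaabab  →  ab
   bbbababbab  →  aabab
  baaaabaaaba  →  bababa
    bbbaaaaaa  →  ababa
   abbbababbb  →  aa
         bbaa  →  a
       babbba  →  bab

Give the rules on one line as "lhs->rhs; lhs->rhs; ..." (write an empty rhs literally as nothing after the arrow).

  | baa
  | baaaab => babab
  | aababa
  | aaabab => abbab => ab

aaa->ab; bba->; bbb->a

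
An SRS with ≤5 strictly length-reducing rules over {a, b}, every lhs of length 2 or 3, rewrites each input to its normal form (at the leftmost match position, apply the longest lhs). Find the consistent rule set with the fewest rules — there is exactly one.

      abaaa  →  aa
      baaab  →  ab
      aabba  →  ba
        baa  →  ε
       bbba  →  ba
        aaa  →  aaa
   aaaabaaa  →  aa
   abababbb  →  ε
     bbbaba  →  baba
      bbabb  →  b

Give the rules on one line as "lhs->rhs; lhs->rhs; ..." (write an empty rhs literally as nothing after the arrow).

aab->ab; abb->b; baa->; bb->

  | abaaa => aa
  | baaab => ab
  | aabba => abba => ba
  | baa => ε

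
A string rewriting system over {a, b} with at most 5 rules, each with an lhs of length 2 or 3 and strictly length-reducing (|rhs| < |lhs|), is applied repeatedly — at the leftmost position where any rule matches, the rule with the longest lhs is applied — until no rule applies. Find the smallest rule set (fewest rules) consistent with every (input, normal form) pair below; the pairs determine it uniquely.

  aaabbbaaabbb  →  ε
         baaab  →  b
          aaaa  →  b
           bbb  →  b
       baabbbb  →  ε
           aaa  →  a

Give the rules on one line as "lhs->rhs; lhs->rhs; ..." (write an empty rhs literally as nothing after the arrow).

  | aaabbbaaabbb => abbbaaabbb => bbaaabbb => aaabbb => abbb => bb => ε
  | baaab => bab => b
  | aaaa => aa => b
  | bbb => b

aa->b; aaa->a; ab->; bb->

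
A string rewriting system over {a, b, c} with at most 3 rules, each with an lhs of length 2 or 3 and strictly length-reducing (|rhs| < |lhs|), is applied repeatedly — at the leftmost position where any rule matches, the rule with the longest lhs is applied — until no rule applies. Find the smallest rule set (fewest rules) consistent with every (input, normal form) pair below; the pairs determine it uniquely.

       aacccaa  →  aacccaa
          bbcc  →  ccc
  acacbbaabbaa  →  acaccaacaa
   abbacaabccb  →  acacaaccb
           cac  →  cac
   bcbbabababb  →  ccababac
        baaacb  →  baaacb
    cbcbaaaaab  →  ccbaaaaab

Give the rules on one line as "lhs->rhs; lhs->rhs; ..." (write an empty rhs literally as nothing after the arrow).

bb->c; bc->c

  | aacccaa
  | bbcc => ccc
  | acacbbaabbaa => acaccaabbaa => acaccaacaa
  | abbacaabccb => acacaabccb => acacaaccb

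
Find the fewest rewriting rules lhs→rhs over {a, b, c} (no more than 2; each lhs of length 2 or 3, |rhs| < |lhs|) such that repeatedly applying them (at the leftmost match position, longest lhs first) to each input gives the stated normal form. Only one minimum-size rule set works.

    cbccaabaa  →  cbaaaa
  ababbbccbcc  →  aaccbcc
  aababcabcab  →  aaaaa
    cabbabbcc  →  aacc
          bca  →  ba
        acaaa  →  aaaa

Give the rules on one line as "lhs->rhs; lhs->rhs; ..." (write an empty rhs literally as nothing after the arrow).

ab->a; ca->a

  | cbccaabaa => cbcaabaa => cbaabaa => cbaaaa
  | ababbbccbcc => aabbbccbcc => aabbccbcc => aabccbcc => aaccbcc
  | aababcabcab => aaabcabcab => aaacabcab => aaaabcab => aaaacab => aaaaab => aaaaa
  | cabbabbcc => abbabbcc => ababbcc => aabbcc => aabcc => aacc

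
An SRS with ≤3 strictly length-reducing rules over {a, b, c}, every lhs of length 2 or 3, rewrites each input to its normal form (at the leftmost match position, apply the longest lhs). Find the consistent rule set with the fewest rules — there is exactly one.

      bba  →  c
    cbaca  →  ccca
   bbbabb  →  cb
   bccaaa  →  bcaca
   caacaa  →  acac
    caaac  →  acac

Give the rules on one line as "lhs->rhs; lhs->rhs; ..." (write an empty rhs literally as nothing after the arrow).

  | bba => ba => c
  | cbaca => ccca
  | bbbabb => bbabb => babb => cbb => cb
  | bccaaa => bcaca

ba->c; bb->b; caa->ac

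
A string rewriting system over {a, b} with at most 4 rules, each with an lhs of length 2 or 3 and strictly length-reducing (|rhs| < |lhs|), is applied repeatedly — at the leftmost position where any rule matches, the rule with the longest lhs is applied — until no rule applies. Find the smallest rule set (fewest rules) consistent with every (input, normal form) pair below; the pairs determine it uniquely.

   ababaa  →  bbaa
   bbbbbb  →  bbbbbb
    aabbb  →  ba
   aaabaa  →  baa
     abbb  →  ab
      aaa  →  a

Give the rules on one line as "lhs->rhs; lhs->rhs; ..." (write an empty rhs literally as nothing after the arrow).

aaa->a; aab->ba; aba->ba; abb->a

  | ababaa => babaa => bbaa
  | bbbbbb
  | aabbb => babb => ba
  | aaabaa => abaa => baa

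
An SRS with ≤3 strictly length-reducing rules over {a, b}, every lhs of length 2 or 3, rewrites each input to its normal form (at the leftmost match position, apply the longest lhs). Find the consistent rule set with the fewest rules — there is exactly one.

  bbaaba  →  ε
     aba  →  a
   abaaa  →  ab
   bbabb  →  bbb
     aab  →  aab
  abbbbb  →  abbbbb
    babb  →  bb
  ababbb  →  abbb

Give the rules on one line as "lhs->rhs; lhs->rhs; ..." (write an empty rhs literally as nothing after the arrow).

aaa->ab; ba->

  | bbaaba => baba => ba => ε
  | aba => a
  | abaaa => aaa => ab
  | bbabb => bbb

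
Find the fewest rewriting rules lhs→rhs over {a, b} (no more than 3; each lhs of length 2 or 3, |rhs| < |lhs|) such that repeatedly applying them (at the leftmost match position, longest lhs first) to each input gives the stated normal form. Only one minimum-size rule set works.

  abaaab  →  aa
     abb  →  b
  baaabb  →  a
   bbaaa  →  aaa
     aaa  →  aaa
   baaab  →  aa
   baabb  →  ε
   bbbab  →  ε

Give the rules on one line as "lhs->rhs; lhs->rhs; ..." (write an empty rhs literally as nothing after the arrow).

  | abaaab => aaab => aa
  | abb => b
  | baaabb => aaabb => aab => a
  | bbaaa => baaa => aaa

ab->; ba->a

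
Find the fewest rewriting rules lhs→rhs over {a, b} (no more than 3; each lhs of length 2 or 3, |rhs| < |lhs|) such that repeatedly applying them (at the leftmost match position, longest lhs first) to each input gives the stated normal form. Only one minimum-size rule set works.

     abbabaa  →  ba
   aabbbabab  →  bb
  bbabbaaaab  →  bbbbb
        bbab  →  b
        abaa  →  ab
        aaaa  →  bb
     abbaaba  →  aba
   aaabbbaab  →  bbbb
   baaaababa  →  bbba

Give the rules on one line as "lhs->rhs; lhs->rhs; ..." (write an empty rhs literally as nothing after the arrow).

  | abbabaa => ababaa => aaa => ba
  | aabbbabab => bbbbabab => bbbab => bb
  | bbabbaaaab => bbaaaab => bbbaab => bbbbb
  | bbab => b

aa->b; abb->ab; bab->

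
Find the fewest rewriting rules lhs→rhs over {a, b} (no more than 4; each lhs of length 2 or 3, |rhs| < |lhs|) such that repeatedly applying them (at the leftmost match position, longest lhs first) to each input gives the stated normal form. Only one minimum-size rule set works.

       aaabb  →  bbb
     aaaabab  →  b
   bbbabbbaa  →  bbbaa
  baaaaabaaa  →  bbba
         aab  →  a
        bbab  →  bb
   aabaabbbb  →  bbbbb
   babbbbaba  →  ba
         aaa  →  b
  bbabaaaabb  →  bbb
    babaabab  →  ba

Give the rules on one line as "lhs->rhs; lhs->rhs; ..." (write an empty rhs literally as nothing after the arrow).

  | aaabb => bbb
  | aaaabab => babab => bab => b
  | bbbabbbaa => bbbabbaa => bbbabaa => bbbaa
  | baaaaabaaa => bbaabaaa => bbaaaa => bbba

aaa->b; ab->; abb->ab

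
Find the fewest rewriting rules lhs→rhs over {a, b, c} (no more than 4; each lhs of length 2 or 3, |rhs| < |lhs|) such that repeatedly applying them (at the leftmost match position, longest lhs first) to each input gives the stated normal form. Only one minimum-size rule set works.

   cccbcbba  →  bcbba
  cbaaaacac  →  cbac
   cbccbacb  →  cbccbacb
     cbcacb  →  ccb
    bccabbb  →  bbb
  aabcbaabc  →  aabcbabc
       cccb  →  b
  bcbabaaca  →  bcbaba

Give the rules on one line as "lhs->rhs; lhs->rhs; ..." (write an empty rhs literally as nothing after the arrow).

baa->ba; bca->; ca->a; ccc->

  | cccbcbba => bcbba
  | cbaaaacac => cbaaacac => cbaacac => cbacac => cbaac => cbac
  | cbccbacb
  | cbcacb => ccb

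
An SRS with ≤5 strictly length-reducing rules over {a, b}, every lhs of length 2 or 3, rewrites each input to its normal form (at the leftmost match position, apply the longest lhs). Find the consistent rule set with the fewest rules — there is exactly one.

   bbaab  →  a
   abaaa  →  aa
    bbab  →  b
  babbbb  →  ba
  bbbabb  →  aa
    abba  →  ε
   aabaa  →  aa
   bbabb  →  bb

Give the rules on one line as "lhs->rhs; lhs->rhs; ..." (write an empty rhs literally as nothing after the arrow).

ab->a; aba->; bba->; bbb->a

  | bbaab => ab => a
  | abaaa => aa
  | bbab => b
  | babbbb => babbb => babb => bab => ba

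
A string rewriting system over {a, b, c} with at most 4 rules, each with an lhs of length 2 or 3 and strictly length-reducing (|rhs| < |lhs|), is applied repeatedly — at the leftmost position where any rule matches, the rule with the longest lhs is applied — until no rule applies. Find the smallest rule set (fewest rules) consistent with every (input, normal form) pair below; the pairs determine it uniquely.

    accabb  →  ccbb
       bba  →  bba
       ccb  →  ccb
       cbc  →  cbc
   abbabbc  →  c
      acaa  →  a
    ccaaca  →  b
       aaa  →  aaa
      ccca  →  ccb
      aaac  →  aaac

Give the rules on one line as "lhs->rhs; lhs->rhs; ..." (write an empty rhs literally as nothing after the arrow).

ab->; acb->cc; bab->a; ca->b

  | accabb => acbbb => ccbb
  | bba
  | ccb
  | cbc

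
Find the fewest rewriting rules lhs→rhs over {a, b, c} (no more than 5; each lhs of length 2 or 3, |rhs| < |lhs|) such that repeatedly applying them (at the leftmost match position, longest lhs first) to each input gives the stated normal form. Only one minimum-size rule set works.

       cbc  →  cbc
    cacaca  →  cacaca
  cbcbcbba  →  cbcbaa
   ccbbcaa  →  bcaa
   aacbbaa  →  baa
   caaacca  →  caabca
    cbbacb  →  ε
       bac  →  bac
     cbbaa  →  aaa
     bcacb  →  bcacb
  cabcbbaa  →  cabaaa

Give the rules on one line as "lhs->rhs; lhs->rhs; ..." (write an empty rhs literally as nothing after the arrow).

aac->ab; abb->; cbb->a; ccb->

  | cbc
  | cacaca
  | cbcbcbba => cbcbaa
  | ccbbcaa => bcaa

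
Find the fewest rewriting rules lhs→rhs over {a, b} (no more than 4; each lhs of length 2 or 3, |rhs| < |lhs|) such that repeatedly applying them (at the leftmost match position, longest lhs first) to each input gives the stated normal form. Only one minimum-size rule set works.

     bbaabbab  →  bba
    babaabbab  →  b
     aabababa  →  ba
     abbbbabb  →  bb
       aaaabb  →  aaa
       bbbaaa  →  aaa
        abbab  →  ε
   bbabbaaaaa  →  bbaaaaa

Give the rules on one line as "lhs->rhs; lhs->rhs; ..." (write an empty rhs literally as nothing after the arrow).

  | bbaabbab => bbaab => bba
  | babaabbab => babbab => bab => b
  | aabababa => ababa => ba
  | abbbbabb => bbabb => bb

ab->; aba->; abb->; bbb->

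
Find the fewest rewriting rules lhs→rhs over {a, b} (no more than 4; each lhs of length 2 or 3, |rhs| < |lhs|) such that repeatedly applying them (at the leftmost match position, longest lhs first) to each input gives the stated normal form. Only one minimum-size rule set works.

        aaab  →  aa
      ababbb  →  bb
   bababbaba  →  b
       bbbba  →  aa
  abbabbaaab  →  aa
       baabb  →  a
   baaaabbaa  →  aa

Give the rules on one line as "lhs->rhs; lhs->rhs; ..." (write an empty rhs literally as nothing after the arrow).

ab->; ba->; baa->bb; bbb->aa

  | aaab => aa
  | ababbb => abbb => bb
  | bababbaba => babbaba => bbaba => bba => b
  | bbbba => aaba => aa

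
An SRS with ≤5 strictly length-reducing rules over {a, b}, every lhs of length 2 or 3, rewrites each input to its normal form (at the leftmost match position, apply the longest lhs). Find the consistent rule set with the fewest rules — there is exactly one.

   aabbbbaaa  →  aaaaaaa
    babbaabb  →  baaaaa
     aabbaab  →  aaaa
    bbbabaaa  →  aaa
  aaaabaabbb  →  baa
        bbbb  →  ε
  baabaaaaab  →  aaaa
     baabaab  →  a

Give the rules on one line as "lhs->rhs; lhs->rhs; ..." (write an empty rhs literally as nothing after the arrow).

  | aabbbbaaa => aaabbaaa => aaaaaaa
  | babbaabb => baaaabb => baaaaa
  | aabbaab => aaaaab => aaaa
  | bbbabaaa => babaaa => bbaaa => aaa

ab->; aba->ba; abb->aa; bb->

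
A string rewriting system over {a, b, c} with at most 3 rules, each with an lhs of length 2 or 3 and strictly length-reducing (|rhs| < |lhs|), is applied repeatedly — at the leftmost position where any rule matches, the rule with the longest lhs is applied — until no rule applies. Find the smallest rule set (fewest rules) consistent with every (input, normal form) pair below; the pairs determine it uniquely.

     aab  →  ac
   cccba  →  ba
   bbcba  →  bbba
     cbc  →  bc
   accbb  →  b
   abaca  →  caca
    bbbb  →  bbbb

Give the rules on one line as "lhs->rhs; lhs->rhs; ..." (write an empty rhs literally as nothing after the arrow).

  | aab => ac
  | cccba => ccba => cba => ba
  | bbcba => bbba
  | cbc => bc

ab->c; cb->b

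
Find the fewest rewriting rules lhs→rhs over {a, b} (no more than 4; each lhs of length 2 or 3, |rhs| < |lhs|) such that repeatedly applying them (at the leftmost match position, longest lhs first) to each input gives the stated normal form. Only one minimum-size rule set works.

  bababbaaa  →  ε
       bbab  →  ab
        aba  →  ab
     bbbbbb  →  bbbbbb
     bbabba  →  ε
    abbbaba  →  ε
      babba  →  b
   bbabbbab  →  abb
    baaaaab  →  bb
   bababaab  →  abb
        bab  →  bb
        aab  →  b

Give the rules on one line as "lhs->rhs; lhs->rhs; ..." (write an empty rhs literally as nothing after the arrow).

  | bababbaaa => bbabbaaa => abbaaa => aaaa => aa => ε
  | bbab => ab
  | aba => ab
  | bbbbbb

aa->; ba->b; bba->a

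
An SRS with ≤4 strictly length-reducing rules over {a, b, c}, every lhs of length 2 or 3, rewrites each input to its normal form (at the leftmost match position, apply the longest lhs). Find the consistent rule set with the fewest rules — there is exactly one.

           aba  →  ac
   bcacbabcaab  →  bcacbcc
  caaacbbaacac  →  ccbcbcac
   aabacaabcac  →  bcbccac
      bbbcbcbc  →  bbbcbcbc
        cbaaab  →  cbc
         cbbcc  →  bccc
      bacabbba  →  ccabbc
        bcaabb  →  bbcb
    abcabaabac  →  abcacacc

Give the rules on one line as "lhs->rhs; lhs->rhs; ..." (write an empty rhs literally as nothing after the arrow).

aa->b; ba->c; cbb->bc

  | aba => ac
  | bcacbabcaab => bcaccbcaab => bcaccbcbb => bcaccbbc => bcacbcc
  | caaacbbaacac => cbacbbaacac => cccbbaacac => ccbcaacac => ccbcbcac
  | aabacaabcac => bbacaabcac => bccaabcac => bccbbcac => bcbccac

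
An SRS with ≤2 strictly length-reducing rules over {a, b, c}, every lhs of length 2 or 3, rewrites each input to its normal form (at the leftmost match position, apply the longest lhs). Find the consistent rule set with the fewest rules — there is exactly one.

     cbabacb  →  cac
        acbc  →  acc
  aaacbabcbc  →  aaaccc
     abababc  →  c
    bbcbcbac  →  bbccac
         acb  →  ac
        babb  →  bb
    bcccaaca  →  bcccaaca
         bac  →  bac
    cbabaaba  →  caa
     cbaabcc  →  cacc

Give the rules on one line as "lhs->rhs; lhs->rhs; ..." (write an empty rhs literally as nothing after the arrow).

ab->; cb->c

  | cbabacb => cabacb => cacb => cac
  | acbc => acc
  | aaacbabcbc => aaacabcbc => aaaccbc => aaaccc
  | abababc => ababc => abc => c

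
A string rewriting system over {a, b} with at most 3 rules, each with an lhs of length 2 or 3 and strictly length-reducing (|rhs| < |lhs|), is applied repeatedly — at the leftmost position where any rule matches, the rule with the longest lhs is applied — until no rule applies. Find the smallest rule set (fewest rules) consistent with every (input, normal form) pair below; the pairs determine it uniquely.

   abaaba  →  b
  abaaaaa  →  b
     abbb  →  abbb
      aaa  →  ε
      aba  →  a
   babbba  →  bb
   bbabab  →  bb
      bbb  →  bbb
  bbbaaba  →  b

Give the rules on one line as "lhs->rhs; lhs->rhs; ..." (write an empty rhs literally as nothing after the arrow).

  | abaaba => aaba => bba => b
  | abaaaaa => aaaaa => baaa => aa => b
  | abbb
  | aaa => ba => ε

aa->b; ba->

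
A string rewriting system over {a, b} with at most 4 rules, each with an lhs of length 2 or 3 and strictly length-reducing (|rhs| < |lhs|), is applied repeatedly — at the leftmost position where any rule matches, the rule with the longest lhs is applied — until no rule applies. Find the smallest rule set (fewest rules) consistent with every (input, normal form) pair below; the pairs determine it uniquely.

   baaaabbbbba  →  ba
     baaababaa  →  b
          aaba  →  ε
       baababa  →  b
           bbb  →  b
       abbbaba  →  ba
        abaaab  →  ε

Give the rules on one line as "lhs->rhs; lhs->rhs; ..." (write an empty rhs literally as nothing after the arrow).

  | baaaabbbbba => baabbbbba => babbbba => bbbba => bbba => bba => ba
  | baaababaa => bababaa => babaa => baa => b
  | aaba => aa => ε
  | baababa => baaba => baa => b

aa->; aab->a; ab->; bb->b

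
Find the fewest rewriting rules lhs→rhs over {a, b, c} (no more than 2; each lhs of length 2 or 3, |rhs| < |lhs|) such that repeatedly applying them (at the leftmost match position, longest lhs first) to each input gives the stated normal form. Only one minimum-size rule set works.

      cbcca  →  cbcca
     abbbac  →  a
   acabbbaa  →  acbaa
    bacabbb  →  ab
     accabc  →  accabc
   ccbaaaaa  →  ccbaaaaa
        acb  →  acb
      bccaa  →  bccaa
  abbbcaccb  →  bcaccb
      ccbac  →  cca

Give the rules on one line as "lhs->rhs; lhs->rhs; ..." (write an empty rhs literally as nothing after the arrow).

abb->; bac->a

  | cbcca
  | abbbac => bac => a
  | acabbbaa => acbaa
  | bacabbb => aabbb => ab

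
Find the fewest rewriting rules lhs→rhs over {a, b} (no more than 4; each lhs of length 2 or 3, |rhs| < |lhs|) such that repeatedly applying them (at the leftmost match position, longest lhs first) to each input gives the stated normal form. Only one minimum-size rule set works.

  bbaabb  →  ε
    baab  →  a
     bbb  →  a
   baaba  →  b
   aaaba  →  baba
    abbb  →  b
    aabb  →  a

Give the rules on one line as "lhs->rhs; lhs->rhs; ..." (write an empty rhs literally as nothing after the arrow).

aa->b; abb->; bbb->a

  | bbaabb => bbbbb => abb => ε
  | baab => bbb => a
  | bbb => a
  | baaba => bbba => aa => b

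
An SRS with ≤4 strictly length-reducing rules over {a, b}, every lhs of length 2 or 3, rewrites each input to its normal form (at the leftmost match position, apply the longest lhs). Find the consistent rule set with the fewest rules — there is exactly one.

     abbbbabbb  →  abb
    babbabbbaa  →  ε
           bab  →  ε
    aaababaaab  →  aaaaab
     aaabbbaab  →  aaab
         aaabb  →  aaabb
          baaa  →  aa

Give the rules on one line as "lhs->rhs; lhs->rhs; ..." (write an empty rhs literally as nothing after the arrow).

aba->a; ba->; bab->; bbb->bb

  | abbbbabbb => abbbabbb => abbabbb => abbb => abb
  | babbabbbaa => babbbaa => bbaa => ba => ε
  | bab => ε
  | aaababaaab => aaabaaab => aaaaab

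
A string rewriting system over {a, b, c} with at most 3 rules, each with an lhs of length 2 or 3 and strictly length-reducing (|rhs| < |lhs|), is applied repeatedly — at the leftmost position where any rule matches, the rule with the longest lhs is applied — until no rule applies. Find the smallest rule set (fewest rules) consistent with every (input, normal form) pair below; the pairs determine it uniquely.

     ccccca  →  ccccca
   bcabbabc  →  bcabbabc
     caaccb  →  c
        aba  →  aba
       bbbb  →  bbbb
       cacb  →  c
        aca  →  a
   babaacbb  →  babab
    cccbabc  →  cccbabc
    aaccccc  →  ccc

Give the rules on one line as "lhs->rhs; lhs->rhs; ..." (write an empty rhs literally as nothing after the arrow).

  | ccccca
  | bcabbabc
  | caaccb => cacb => c
  | aba

ac->; acb->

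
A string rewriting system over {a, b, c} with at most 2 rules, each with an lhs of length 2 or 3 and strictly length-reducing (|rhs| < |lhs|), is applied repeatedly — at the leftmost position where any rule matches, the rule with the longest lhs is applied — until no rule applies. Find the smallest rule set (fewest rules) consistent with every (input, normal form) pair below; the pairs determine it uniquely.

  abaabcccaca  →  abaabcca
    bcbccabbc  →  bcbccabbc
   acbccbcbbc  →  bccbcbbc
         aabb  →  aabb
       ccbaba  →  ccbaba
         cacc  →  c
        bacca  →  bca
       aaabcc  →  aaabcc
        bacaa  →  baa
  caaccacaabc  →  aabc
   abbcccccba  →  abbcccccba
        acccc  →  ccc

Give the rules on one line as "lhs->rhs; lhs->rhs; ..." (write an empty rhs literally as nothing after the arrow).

ac->; cac->

  | abaabcccaca => abaabcca
  | bcbccabbc
  | acbccbcbbc => bccbcbbc
  | aabb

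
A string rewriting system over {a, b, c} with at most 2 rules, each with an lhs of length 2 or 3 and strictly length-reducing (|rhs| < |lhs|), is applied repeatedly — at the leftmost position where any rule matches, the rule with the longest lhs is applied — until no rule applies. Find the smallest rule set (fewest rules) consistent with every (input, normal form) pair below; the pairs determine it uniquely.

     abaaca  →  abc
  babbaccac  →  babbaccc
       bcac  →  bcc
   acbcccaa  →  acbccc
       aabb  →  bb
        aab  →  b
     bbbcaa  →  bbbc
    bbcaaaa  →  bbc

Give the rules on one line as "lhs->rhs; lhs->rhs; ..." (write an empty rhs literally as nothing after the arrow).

  | abaaca => abca => abc
  | babbaccac => babbaccc
  | bcac => bcc
  | acbcccaa => acbccca => acbccc

aa->; ca->c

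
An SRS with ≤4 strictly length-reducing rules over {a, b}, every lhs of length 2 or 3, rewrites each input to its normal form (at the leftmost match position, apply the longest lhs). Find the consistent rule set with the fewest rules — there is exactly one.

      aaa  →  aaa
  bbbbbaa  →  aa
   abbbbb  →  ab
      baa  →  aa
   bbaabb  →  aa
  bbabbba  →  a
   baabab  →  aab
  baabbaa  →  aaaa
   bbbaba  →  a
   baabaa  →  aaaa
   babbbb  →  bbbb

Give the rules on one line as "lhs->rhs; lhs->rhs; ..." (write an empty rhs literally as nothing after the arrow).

abb->a; ba->a; bab->b

  | aaa
  | bbbbbaa => bbbbaa => bbbaa => bbaa => baa => aa
  | abbbbb => abbb => ab
  | baa => aa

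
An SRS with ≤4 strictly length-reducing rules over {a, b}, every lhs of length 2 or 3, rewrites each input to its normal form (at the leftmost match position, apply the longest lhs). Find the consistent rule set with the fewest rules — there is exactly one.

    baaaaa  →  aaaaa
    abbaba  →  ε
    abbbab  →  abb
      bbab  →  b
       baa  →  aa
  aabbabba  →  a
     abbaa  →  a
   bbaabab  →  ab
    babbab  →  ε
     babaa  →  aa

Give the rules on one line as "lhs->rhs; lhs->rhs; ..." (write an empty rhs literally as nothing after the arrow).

  | baaaaa => aaaaa
  | abbaba => aba => ε
  | abbbab => abb
  | bbab => b

aba->; ba->a; bab->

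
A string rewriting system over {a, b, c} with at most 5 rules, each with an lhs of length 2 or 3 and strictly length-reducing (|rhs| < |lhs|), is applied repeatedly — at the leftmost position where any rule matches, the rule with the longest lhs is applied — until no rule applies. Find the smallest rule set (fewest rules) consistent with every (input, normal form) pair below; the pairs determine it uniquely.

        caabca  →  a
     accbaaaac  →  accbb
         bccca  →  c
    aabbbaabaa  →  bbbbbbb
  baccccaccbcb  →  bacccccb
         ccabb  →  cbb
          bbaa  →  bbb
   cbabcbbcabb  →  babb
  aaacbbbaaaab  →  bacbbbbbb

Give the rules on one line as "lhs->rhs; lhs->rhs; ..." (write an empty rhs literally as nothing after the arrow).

  | caabca => abca => caa => a
  | accbaaaac => accbbaac => accbbbc => accbb
  | bccca => cca => c
  | aabbbaabaa => bbbbaabaa => bbbbbbaa => bbbbbbb

aa->b; abc->ca; bc->; ca->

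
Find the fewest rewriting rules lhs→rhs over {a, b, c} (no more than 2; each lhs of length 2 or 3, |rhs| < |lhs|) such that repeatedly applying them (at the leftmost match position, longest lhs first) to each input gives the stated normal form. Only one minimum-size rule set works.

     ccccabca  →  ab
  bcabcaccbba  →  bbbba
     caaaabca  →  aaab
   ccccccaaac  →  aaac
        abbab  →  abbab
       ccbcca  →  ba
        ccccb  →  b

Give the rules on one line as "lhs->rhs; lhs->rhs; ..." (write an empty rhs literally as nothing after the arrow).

  | ccccabca => ccabca => abca => ab
  | bcabcaccbba => bbcaccbba => bbccbba => bbbba
  | caaaabca => aaabca => aaab
  | ccccccaaac => ccccaaac => ccaaac => aaac

ca->; cc->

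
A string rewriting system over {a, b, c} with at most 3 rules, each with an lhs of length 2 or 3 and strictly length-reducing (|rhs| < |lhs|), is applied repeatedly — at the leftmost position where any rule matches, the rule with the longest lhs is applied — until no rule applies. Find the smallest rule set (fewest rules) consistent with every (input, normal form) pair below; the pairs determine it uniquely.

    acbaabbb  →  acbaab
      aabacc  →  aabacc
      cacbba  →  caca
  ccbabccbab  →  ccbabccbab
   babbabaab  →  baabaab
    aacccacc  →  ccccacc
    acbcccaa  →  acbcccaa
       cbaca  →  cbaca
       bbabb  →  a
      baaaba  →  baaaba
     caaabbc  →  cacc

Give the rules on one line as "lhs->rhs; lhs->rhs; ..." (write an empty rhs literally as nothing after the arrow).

aac->cc; bb->

  | acbaabbb => acbaab
  | aabacc
  | cacbba => caca
  | ccbabccbab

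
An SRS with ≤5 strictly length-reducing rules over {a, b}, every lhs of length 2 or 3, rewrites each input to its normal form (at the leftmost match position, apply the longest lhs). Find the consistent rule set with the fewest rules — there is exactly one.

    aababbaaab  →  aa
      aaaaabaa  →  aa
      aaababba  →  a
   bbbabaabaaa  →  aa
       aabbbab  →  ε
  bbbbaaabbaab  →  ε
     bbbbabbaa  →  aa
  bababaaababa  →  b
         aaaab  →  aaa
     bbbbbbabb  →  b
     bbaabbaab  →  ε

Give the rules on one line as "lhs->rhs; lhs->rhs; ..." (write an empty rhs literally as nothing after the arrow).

  | aababbaaab => abbbaaab => bbaaab => aaab => aa
  | aaaaabaa => aaaaba => aaab => aa
  | aaababba => aabbba => abba => ba => a
  | bbbabaabaaa => babaabaaa => abaabaaa => babaaa => abaaa => baa => aa

ab->; aba->b; ba->a; bb->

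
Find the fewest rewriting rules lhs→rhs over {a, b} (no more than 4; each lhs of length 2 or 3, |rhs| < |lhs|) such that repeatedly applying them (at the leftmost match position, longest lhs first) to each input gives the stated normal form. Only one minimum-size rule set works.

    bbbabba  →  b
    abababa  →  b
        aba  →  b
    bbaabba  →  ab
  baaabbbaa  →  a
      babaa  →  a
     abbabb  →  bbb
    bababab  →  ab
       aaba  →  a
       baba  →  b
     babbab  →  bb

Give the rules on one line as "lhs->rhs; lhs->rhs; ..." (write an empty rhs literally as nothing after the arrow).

  | bbbabba => babbba => abbba => abab => aab => b
  | abababa => aababa => baba => aba => aa => b
  | aba => aa => b
  | bbaabba => ababba => aabba => bba => ab

aa->b; aab->b; ba->a; bba->ab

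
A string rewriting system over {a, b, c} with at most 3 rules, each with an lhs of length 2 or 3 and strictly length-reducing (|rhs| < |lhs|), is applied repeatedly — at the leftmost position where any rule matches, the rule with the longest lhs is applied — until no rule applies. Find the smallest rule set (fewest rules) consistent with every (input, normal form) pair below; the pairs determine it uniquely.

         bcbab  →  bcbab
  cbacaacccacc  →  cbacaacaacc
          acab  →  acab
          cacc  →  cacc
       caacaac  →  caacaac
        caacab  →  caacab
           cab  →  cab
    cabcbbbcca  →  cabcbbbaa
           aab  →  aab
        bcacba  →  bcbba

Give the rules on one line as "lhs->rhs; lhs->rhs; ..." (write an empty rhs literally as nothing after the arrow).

acb->bb; cca->aa

  | bcbab
  | cbacaacccacc => cbacaacaacc
  | acab
  | cacc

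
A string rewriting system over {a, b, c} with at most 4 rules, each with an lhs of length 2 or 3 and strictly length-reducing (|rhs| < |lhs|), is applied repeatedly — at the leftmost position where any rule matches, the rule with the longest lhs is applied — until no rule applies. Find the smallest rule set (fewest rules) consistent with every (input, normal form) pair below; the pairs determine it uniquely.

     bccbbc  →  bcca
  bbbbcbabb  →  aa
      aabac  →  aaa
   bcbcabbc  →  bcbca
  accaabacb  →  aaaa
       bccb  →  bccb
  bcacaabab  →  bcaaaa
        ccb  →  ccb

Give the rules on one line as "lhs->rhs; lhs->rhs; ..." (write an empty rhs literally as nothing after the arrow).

ab->a; ac->a; bb->a

  | bccbbc => bccac => bcca
  | bbbbcbabb => abbcbabb => abcbabb => acbabb => ababb => aabb => aab => aa
  | aabac => aaac => aaa
  | bcbcabbc => bcbcabc => bcbcac => bcbca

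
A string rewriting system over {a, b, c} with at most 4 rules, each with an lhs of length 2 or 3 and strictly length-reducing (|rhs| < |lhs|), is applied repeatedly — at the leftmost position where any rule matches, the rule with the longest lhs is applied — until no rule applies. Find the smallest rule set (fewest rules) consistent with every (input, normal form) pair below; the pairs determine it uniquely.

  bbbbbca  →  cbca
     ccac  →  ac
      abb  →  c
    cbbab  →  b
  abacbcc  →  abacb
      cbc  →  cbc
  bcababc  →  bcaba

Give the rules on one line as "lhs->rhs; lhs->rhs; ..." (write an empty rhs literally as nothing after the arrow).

aa->c; abc->a; bb->a; cc->

  | bbbbbca => abbbca => aabca => cbca
  | ccac => ac
  | abb => aa => c
  | cbbab => caab => ccb => b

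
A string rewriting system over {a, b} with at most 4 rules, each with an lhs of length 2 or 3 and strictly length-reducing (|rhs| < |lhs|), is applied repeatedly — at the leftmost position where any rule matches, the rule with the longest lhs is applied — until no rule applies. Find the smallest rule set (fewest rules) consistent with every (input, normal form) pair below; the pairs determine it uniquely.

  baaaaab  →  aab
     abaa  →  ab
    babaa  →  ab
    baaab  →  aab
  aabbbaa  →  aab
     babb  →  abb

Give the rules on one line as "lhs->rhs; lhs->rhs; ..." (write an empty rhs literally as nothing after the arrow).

  | baaaaab => aaaaab => aaaab => aaab => aab
  | abaa => aba => ab
  | babaa => abaa => aba => ab
  | baaab => aaab => aab

aaa->aa; aba->ab; ba->a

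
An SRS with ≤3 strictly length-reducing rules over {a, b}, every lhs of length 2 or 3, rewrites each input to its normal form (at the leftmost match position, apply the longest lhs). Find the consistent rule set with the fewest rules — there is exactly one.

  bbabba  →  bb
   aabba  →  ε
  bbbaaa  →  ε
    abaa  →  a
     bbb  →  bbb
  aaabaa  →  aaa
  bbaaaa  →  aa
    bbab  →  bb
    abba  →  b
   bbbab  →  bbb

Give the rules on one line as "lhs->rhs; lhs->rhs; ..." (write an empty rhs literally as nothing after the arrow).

aab->; ab->b; ba->

  | bbabba => bbba => bb
  | aabba => ba => ε
  | bbbaaa => bbaa => ba => ε
  | abaa => baa => a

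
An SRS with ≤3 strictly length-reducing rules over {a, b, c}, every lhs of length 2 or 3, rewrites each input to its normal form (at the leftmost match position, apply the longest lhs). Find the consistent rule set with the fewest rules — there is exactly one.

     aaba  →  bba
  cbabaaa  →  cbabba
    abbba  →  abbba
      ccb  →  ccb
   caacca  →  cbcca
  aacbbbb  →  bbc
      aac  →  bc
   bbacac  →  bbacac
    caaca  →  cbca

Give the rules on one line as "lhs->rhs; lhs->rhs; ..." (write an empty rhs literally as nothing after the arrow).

  | aaba => bba
  | cbabaaa => cbabba
  | abbba
  | ccb

aa->b; cbb->ac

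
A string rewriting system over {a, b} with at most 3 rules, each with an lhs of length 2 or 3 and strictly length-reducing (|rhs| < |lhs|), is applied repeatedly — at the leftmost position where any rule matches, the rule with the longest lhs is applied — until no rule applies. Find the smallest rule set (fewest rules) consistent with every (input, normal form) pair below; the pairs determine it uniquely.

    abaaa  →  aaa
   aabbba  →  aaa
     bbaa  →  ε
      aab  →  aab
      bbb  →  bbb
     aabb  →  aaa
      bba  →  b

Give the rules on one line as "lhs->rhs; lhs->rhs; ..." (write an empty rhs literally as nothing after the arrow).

abb->aa; ba->

  | abaaa => aaa
  | aabbba => aaaba => aaa
  | bbaa => ba => ε
  | aab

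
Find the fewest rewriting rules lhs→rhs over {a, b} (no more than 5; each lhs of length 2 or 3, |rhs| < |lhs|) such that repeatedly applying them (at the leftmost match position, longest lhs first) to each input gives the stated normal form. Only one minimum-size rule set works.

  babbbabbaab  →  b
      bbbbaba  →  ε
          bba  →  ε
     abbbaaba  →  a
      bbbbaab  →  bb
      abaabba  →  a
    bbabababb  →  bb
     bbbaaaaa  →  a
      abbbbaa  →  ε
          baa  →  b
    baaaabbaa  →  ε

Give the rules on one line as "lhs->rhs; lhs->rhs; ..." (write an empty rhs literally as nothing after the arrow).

aaa->a; ab->; ba->b; bba->ab

  | babbbabbaab => bbbbabbaab => bbabbbaab => abbbbaab => bbbaab => babab => bbab => abb => b
  | bbbbaba => bbabba => abbba => bba => ab => ε
  | bba => ab => ε
  | abbbaaba => bbaaba => ababa => aba => a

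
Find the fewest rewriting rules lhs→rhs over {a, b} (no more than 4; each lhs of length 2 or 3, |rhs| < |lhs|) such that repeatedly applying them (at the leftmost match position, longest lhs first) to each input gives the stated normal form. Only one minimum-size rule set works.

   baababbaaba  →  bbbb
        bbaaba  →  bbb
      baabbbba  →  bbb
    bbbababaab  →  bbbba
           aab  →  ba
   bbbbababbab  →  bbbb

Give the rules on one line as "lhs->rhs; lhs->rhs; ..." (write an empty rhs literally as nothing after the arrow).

  | baababbaaba => bbaabbaaba => bbbabaaba => bbbaaba => bbbbaa => bbbb
  | bbaaba => bbbaa => bbb
  | baabbbba => bbabbba => bbaaba => bbbaa => bbb
  | bbbababaab => bbbabaab => bbbaab => bbbba

aa->; aab->ba; ab->; abb->aa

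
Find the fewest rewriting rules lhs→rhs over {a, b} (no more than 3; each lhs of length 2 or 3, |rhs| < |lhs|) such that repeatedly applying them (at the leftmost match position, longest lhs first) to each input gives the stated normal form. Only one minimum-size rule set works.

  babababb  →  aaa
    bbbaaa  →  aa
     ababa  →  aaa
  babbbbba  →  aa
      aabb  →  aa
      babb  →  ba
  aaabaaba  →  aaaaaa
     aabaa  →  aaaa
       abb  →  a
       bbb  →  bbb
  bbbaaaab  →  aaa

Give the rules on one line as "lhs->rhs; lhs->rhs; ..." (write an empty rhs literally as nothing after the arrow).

  | babababb => baababb => aababb => aaabb => aaab => aaa
  | bbbaaa => baa => aa
  | ababa => aaba => aaa
  | babbbbba => babbbba => babbba => babba => baba => baa => aa

ab->a; baa->aa; bba->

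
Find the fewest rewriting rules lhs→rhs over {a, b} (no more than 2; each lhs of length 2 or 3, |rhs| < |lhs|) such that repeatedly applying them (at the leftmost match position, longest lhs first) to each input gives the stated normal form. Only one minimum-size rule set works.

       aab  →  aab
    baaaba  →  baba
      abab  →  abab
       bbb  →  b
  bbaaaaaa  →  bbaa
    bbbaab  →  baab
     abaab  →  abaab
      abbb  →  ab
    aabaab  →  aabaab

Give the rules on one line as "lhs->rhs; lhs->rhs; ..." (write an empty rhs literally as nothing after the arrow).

  | aab
  | baaaba => baba
  | abab
  | bbb => b

aaa->a; bbb->b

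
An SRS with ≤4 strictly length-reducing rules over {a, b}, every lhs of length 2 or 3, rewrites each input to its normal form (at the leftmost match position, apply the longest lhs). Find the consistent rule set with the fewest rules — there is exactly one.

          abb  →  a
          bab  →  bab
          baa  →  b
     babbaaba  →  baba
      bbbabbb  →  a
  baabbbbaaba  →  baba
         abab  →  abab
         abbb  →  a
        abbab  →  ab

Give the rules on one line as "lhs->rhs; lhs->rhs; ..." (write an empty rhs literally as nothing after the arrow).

  | abb => a
  | bab
  | baa => b
  | babbaaba => baaaba => baba

aa->; aab->ab; bb->; bbb->bb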